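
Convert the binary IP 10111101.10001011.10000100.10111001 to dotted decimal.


10111101 = 189
10001011 = 139
10000100 = 132
10111001 = 185
IP: 189.139.132.185


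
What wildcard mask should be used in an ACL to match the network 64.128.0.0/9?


Subnet mask: 255.128.0.0
Wildcard = 255.255.255.255 - subnet mask
255 - 255 = 0
255 - 128 = 127
255 - 0 = 255
255 - 0 = 255
Wildcard: 0.127.255.255


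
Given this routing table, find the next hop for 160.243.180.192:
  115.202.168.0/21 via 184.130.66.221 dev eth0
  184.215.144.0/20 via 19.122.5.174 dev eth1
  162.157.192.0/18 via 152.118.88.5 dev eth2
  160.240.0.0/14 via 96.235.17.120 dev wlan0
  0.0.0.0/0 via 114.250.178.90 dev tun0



Longest prefix match for 160.243.180.192:
  /21 115.202.168.0: no
  /20 184.215.144.0: no
  /18 162.157.192.0: no
  /14 160.240.0.0: MATCH
  /0 0.0.0.0: MATCH
Selected: next-hop 96.235.17.120 via wlan0 (matched /14)


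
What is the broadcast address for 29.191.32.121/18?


Network: 29.191.0.0/18
Host bits = 14
Set all host bits to 1:
Broadcast: 29.191.63.255


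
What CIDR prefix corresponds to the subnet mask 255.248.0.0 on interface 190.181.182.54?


Binary: 11111111.11111000.00000000.00000000
Count leading 1s
Prefix: /13


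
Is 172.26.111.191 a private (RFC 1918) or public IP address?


RFC 1918 private ranges:
  10.0.0.0/8 (10.0.0.0 - 10.255.255.255)
  172.16.0.0/12 (172.16.0.0 - 172.31.255.255)
  192.168.0.0/16 (192.168.0.0 - 192.168.255.255)
Private (in 172.16.0.0/12)


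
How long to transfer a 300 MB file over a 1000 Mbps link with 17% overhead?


Effective throughput = 1000 * (1 - 17/100) = 830 Mbps
File size in Mb = 300 * 8 = 2400 Mb
Time = 2400 / 830
Time = 2.8916 seconds


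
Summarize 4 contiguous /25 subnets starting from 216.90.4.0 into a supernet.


Original prefix: /25
Number of subnets: 4 = 2^2
New prefix = 25 - 2 = 23
Supernet: 216.90.4.0/23


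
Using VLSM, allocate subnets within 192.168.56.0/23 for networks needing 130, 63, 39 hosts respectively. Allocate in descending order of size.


130 hosts -> /24 (254 usable): 192.168.56.0/24
63 hosts -> /25 (126 usable): 192.168.57.0/25
39 hosts -> /26 (62 usable): 192.168.57.128/26
Allocation: 192.168.56.0/24 (130 hosts, 254 usable); 192.168.57.0/25 (63 hosts, 126 usable); 192.168.57.128/26 (39 hosts, 62 usable)


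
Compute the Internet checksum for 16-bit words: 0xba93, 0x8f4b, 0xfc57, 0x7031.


Sum all words (with carry folding):
+ 0xba93 = 0xba93
+ 0x8f4b = 0x49df
+ 0xfc57 = 0x4637
+ 0x7031 = 0xb668
One's complement: ~0xb668
Checksum = 0x4997


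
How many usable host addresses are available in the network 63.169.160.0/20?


Host bits = 32 - 20 = 12
Total addresses = 2^12 = 4096
Usable = total - 2 (network and broadcast)
Usable hosts: 4094


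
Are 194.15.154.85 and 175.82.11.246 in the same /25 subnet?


Mask: 255.255.255.128
194.15.154.85 AND mask = 194.15.154.0
175.82.11.246 AND mask = 175.82.11.128
No, different subnets (194.15.154.0 vs 175.82.11.128)


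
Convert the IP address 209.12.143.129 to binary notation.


209 = 11010001
12 = 00001100
143 = 10001111
129 = 10000001
Binary: 11010001.00001100.10001111.10000001


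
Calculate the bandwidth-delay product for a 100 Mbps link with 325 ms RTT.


BDP = bandwidth * RTT
= 100 Mbps * 325 ms
= 100 * 1e6 * 325 / 1000 bits
= 32500000 bits
= 4062500 bytes
= 3967.2852 KB
BDP = 32500000 bits (4062500 bytes)


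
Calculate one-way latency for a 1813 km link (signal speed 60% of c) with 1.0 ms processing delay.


Speed = 0.6 * 3e5 km/s = 180000 km/s
Propagation delay = 1813 / 180000 = 0.0101 s = 10.0722 ms
Processing delay = 1.0 ms
Total one-way latency = 11.0722 ms


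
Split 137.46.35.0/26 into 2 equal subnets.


New prefix = 26 + 1 = 27
Each subnet has 32 addresses
  137.46.35.0/27
  137.46.35.32/27
Subnets: 137.46.35.0/27, 137.46.35.32/27


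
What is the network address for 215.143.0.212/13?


IP:   11010111.10001111.00000000.11010100
Mask: 11111111.11111000.00000000.00000000
AND operation:
Net:  11010111.10001000.00000000.00000000
Network: 215.136.0.0/13


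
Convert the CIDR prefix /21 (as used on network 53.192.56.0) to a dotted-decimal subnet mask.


/21 means 21 network bits, 11 host bits
Binary: 11111111111111111111100000000000
Mask: 255.255.248.0


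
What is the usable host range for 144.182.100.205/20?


Network: 144.182.96.0
Broadcast: 144.182.111.255
First usable = network + 1
Last usable = broadcast - 1
Range: 144.182.96.1 to 144.182.111.254


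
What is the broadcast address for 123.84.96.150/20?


Network: 123.84.96.0/20
Host bits = 12
Set all host bits to 1:
Broadcast: 123.84.111.255


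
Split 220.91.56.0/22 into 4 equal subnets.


New prefix = 22 + 2 = 24
Each subnet has 256 addresses
  220.91.56.0/24
  220.91.57.0/24
  220.91.58.0/24
  220.91.59.0/24
Subnets: 220.91.56.0/24, 220.91.57.0/24, 220.91.58.0/24, 220.91.59.0/24


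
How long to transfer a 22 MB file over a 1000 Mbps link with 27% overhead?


Effective throughput = 1000 * (1 - 27/100) = 730 Mbps
File size in Mb = 22 * 8 = 176 Mb
Time = 176 / 730
Time = 0.2411 seconds


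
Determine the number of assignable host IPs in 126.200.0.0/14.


Host bits = 32 - 14 = 18
Total addresses = 2^18 = 262144
Usable = total - 2 (network and broadcast)
Usable hosts: 262142


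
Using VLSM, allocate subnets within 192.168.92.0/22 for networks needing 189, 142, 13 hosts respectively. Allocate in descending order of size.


189 hosts -> /24 (254 usable): 192.168.92.0/24
142 hosts -> /24 (254 usable): 192.168.93.0/24
13 hosts -> /28 (14 usable): 192.168.94.0/28
Allocation: 192.168.92.0/24 (189 hosts, 254 usable); 192.168.93.0/24 (142 hosts, 254 usable); 192.168.94.0/28 (13 hosts, 14 usable)


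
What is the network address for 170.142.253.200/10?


IP:   10101010.10001110.11111101.11001000
Mask: 11111111.11000000.00000000.00000000
AND operation:
Net:  10101010.10000000.00000000.00000000
Network: 170.128.0.0/10


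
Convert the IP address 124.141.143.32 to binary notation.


124 = 01111100
141 = 10001101
143 = 10001111
32 = 00100000
Binary: 01111100.10001101.10001111.00100000


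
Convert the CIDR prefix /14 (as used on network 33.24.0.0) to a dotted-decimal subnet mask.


/14 means 14 network bits, 18 host bits
Binary: 11111111111111000000000000000000
Mask: 255.252.0.0


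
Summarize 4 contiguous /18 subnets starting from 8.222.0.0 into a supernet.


Original prefix: /18
Number of subnets: 4 = 2^2
New prefix = 18 - 2 = 16
Supernet: 8.222.0.0/16


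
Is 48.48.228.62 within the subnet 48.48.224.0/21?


Subnet network: 48.48.224.0
Test IP AND mask: 48.48.224.0
Yes, 48.48.228.62 is in 48.48.224.0/21


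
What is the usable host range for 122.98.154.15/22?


Network: 122.98.152.0
Broadcast: 122.98.155.255
First usable = network + 1
Last usable = broadcast - 1
Range: 122.98.152.1 to 122.98.155.254


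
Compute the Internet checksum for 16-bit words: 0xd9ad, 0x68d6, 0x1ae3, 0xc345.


Sum all words (with carry folding):
+ 0xd9ad = 0xd9ad
+ 0x68d6 = 0x4284
+ 0x1ae3 = 0x5d67
+ 0xc345 = 0x20ad
One's complement: ~0x20ad
Checksum = 0xdf52


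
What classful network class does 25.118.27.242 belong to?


First octet: 25
Binary: 00011001
0xxxxxxx -> Class A (1-126)
Class A, default mask 255.0.0.0 (/8)


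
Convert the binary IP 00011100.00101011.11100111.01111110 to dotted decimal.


00011100 = 28
00101011 = 43
11100111 = 231
01111110 = 126
IP: 28.43.231.126


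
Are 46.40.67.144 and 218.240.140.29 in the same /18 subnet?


Mask: 255.255.192.0
46.40.67.144 AND mask = 46.40.64.0
218.240.140.29 AND mask = 218.240.128.0
No, different subnets (46.40.64.0 vs 218.240.128.0)


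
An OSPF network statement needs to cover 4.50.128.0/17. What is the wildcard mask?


Subnet mask: 255.255.128.0
Wildcard = 255.255.255.255 - subnet mask
255 - 255 = 0
255 - 255 = 0
255 - 128 = 127
255 - 0 = 255
Wildcard: 0.0.127.255


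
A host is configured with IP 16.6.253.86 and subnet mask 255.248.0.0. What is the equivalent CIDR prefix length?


Binary: 11111111.11111000.00000000.00000000
Count leading 1s
Prefix: /13


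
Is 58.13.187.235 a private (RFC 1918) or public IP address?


RFC 1918 private ranges:
  10.0.0.0/8 (10.0.0.0 - 10.255.255.255)
  172.16.0.0/12 (172.16.0.0 - 172.31.255.255)
  192.168.0.0/16 (192.168.0.0 - 192.168.255.255)
Public (not in any RFC 1918 range)


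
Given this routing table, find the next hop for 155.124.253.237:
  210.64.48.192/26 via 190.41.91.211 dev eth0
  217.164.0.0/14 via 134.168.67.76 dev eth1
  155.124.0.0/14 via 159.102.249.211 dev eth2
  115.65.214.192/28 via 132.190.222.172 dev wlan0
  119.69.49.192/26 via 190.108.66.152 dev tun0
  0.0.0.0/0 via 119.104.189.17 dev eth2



Longest prefix match for 155.124.253.237:
  /26 210.64.48.192: no
  /14 217.164.0.0: no
  /14 155.124.0.0: MATCH
  /28 115.65.214.192: no
  /26 119.69.49.192: no
  /0 0.0.0.0: MATCH
Selected: next-hop 159.102.249.211 via eth2 (matched /14)


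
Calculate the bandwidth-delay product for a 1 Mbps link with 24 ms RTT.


BDP = bandwidth * RTT
= 1 Mbps * 24 ms
= 1 * 1e6 * 24 / 1000 bits
= 24000 bits
= 3000 bytes
= 2.9297 KB
BDP = 24000 bits (3000 bytes)


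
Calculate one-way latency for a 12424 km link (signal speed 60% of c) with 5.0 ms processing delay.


Speed = 0.6 * 3e5 km/s = 180000 km/s
Propagation delay = 12424 / 180000 = 0.069 s = 69.0222 ms
Processing delay = 5.0 ms
Total one-way latency = 74.0222 ms


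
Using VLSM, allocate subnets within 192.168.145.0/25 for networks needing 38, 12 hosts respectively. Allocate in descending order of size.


38 hosts -> /26 (62 usable): 192.168.145.0/26
12 hosts -> /28 (14 usable): 192.168.145.64/28
Allocation: 192.168.145.0/26 (38 hosts, 62 usable); 192.168.145.64/28 (12 hosts, 14 usable)


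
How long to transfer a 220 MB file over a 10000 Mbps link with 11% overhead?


Effective throughput = 10000 * (1 - 11/100) = 8900 Mbps
File size in Mb = 220 * 8 = 1760 Mb
Time = 1760 / 8900
Time = 0.1978 seconds


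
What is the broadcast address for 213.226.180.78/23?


Network: 213.226.180.0/23
Host bits = 9
Set all host bits to 1:
Broadcast: 213.226.181.255


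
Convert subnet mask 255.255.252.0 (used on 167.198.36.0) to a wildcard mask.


Subnet mask: 255.255.252.0
Wildcard = 255.255.255.255 - subnet mask
255 - 255 = 0
255 - 255 = 0
255 - 252 = 3
255 - 0 = 255
Wildcard: 0.0.3.255


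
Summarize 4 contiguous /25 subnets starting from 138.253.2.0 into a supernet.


Original prefix: /25
Number of subnets: 4 = 2^2
New prefix = 25 - 2 = 23
Supernet: 138.253.2.0/23


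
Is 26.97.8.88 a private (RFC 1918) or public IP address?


RFC 1918 private ranges:
  10.0.0.0/8 (10.0.0.0 - 10.255.255.255)
  172.16.0.0/12 (172.16.0.0 - 172.31.255.255)
  192.168.0.0/16 (192.168.0.0 - 192.168.255.255)
Public (not in any RFC 1918 range)


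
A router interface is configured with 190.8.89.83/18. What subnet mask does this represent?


/18 means 18 network bits, 14 host bits
Binary: 11111111111111111100000000000000
Mask: 255.255.192.0


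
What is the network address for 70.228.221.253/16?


IP:   01000110.11100100.11011101.11111101
Mask: 11111111.11111111.00000000.00000000
AND operation:
Net:  01000110.11100100.00000000.00000000
Network: 70.228.0.0/16


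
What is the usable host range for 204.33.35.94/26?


Network: 204.33.35.64
Broadcast: 204.33.35.127
First usable = network + 1
Last usable = broadcast - 1
Range: 204.33.35.65 to 204.33.35.126


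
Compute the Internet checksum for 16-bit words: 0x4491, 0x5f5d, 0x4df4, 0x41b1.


Sum all words (with carry folding):
+ 0x4491 = 0x4491
+ 0x5f5d = 0xa3ee
+ 0x4df4 = 0xf1e2
+ 0x41b1 = 0x3394
One's complement: ~0x3394
Checksum = 0xcc6b


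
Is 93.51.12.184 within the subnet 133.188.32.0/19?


Subnet network: 133.188.32.0
Test IP AND mask: 93.51.0.0
No, 93.51.12.184 is not in 133.188.32.0/19


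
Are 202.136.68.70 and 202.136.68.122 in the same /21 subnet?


Mask: 255.255.248.0
202.136.68.70 AND mask = 202.136.64.0
202.136.68.122 AND mask = 202.136.64.0
Yes, same subnet (202.136.64.0)


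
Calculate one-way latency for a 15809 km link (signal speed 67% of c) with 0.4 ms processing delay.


Speed = 0.67 * 3e5 km/s = 201000 km/s
Propagation delay = 15809 / 201000 = 0.0787 s = 78.6517 ms
Processing delay = 0.4 ms
Total one-way latency = 79.0517 ms


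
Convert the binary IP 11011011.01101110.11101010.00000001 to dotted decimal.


11011011 = 219
01101110 = 110
11101010 = 234
00000001 = 1
IP: 219.110.234.1


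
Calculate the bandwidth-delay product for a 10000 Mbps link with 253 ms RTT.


BDP = bandwidth * RTT
= 10000 Mbps * 253 ms
= 10000 * 1e6 * 253 / 1000 bits
= 2530000000 bits
= 316250000 bytes
= 308837.8906 KB
BDP = 2530000000 bits (316250000 bytes)


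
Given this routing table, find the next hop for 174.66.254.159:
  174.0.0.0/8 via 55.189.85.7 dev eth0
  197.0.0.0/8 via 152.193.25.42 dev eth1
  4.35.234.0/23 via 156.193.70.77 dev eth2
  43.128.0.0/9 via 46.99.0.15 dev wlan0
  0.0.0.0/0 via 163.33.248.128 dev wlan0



Longest prefix match for 174.66.254.159:
  /8 174.0.0.0: MATCH
  /8 197.0.0.0: no
  /23 4.35.234.0: no
  /9 43.128.0.0: no
  /0 0.0.0.0: MATCH
Selected: next-hop 55.189.85.7 via eth0 (matched /8)


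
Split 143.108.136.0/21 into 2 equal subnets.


New prefix = 21 + 1 = 22
Each subnet has 1024 addresses
  143.108.136.0/22
  143.108.140.0/22
Subnets: 143.108.136.0/22, 143.108.140.0/22


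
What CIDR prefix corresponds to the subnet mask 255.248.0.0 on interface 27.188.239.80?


Binary: 11111111.11111000.00000000.00000000
Count leading 1s
Prefix: /13


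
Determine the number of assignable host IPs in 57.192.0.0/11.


Host bits = 32 - 11 = 21
Total addresses = 2^21 = 2097152
Usable = total - 2 (network and broadcast)
Usable hosts: 2097150


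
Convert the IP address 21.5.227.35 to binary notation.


21 = 00010101
5 = 00000101
227 = 11100011
35 = 00100011
Binary: 00010101.00000101.11100011.00100011


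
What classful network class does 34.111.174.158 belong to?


First octet: 34
Binary: 00100010
0xxxxxxx -> Class A (1-126)
Class A, default mask 255.0.0.0 (/8)


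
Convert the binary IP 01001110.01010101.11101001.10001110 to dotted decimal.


01001110 = 78
01010101 = 85
11101001 = 233
10001110 = 142
IP: 78.85.233.142


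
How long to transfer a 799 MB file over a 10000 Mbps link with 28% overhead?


Effective throughput = 10000 * (1 - 28/100) = 7200 Mbps
File size in Mb = 799 * 8 = 6392 Mb
Time = 6392 / 7200
Time = 0.8878 seconds


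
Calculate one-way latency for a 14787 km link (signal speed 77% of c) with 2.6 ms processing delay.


Speed = 0.77 * 3e5 km/s = 231000 km/s
Propagation delay = 14787 / 231000 = 0.064 s = 64.013 ms
Processing delay = 2.6 ms
Total one-way latency = 66.613 ms


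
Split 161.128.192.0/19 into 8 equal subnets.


New prefix = 19 + 3 = 22
Each subnet has 1024 addresses
  161.128.192.0/22
  161.128.196.0/22
  161.128.200.0/22
  161.128.204.0/22
  161.128.208.0/22
  161.128.212.0/22
  161.128.216.0/22
  161.128.220.0/22
Subnets: 161.128.192.0/22, 161.128.196.0/22, 161.128.200.0/22, 161.128.204.0/22, 161.128.208.0/22, 161.128.212.0/22, 161.128.216.0/22, 161.128.220.0/22


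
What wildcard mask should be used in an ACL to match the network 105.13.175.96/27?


Subnet mask: 255.255.255.224
Wildcard = 255.255.255.255 - subnet mask
255 - 255 = 0
255 - 255 = 0
255 - 255 = 0
255 - 224 = 31
Wildcard: 0.0.0.31


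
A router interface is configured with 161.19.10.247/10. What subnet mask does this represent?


/10 means 10 network bits, 22 host bits
Binary: 11111111110000000000000000000000
Mask: 255.192.0.0


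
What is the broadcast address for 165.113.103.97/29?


Network: 165.113.103.96/29
Host bits = 3
Set all host bits to 1:
Broadcast: 165.113.103.103


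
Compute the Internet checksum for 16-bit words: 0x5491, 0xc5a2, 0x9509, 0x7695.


Sum all words (with carry folding):
+ 0x5491 = 0x5491
+ 0xc5a2 = 0x1a34
+ 0x9509 = 0xaf3d
+ 0x7695 = 0x25d3
One's complement: ~0x25d3
Checksum = 0xda2c


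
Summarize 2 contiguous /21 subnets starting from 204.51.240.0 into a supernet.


Original prefix: /21
Number of subnets: 2 = 2^1
New prefix = 21 - 1 = 20
Supernet: 204.51.240.0/20


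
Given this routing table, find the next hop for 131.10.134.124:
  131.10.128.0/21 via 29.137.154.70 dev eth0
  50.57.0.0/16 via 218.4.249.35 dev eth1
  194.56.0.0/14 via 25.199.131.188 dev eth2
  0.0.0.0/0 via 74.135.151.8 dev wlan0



Longest prefix match for 131.10.134.124:
  /21 131.10.128.0: MATCH
  /16 50.57.0.0: no
  /14 194.56.0.0: no
  /0 0.0.0.0: MATCH
Selected: next-hop 29.137.154.70 via eth0 (matched /21)


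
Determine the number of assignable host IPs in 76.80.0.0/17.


Host bits = 32 - 17 = 15
Total addresses = 2^15 = 32768
Usable = total - 2 (network and broadcast)
Usable hosts: 32766


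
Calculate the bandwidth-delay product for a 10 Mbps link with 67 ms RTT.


BDP = bandwidth * RTT
= 10 Mbps * 67 ms
= 10 * 1e6 * 67 / 1000 bits
= 670000 bits
= 83750 bytes
= 81.7871 KB
BDP = 670000 bits (83750 bytes)


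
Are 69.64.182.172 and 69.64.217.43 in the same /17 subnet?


Mask: 255.255.128.0
69.64.182.172 AND mask = 69.64.128.0
69.64.217.43 AND mask = 69.64.128.0
Yes, same subnet (69.64.128.0)


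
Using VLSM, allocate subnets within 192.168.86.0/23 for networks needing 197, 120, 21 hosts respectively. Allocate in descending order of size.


197 hosts -> /24 (254 usable): 192.168.86.0/24
120 hosts -> /25 (126 usable): 192.168.87.0/25
21 hosts -> /27 (30 usable): 192.168.87.128/27
Allocation: 192.168.86.0/24 (197 hosts, 254 usable); 192.168.87.0/25 (120 hosts, 126 usable); 192.168.87.128/27 (21 hosts, 30 usable)


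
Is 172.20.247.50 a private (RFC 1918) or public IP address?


RFC 1918 private ranges:
  10.0.0.0/8 (10.0.0.0 - 10.255.255.255)
  172.16.0.0/12 (172.16.0.0 - 172.31.255.255)
  192.168.0.0/16 (192.168.0.0 - 192.168.255.255)
Private (in 172.16.0.0/12)


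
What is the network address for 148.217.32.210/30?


IP:   10010100.11011001.00100000.11010010
Mask: 11111111.11111111.11111111.11111100
AND operation:
Net:  10010100.11011001.00100000.11010000
Network: 148.217.32.208/30


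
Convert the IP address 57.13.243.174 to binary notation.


57 = 00111001
13 = 00001101
243 = 11110011
174 = 10101110
Binary: 00111001.00001101.11110011.10101110


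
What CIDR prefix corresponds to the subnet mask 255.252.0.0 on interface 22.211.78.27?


Binary: 11111111.11111100.00000000.00000000
Count leading 1s
Prefix: /14


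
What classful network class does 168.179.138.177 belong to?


First octet: 168
Binary: 10101000
10xxxxxx -> Class B (128-191)
Class B, default mask 255.255.0.0 (/16)


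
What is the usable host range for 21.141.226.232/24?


Network: 21.141.226.0
Broadcast: 21.141.226.255
First usable = network + 1
Last usable = broadcast - 1
Range: 21.141.226.1 to 21.141.226.254


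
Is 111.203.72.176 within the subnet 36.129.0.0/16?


Subnet network: 36.129.0.0
Test IP AND mask: 111.203.0.0
No, 111.203.72.176 is not in 36.129.0.0/16


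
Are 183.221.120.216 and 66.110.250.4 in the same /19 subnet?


Mask: 255.255.224.0
183.221.120.216 AND mask = 183.221.96.0
66.110.250.4 AND mask = 66.110.224.0
No, different subnets (183.221.96.0 vs 66.110.224.0)


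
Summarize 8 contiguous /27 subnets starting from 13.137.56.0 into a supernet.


Original prefix: /27
Number of subnets: 8 = 2^3
New prefix = 27 - 3 = 24
Supernet: 13.137.56.0/24


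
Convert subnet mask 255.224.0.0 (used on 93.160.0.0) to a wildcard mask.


Subnet mask: 255.224.0.0
Wildcard = 255.255.255.255 - subnet mask
255 - 255 = 0
255 - 224 = 31
255 - 0 = 255
255 - 0 = 255
Wildcard: 0.31.255.255


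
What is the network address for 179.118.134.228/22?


IP:   10110011.01110110.10000110.11100100
Mask: 11111111.11111111.11111100.00000000
AND operation:
Net:  10110011.01110110.10000100.00000000
Network: 179.118.132.0/22


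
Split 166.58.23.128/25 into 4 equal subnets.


New prefix = 25 + 2 = 27
Each subnet has 32 addresses
  166.58.23.128/27
  166.58.23.160/27
  166.58.23.192/27
  166.58.23.224/27
Subnets: 166.58.23.128/27, 166.58.23.160/27, 166.58.23.192/27, 166.58.23.224/27


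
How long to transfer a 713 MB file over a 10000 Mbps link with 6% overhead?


Effective throughput = 10000 * (1 - 6/100) = 9400 Mbps
File size in Mb = 713 * 8 = 5704 Mb
Time = 5704 / 9400
Time = 0.6068 seconds


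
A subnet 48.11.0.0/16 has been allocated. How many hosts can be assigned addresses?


Host bits = 32 - 16 = 16
Total addresses = 2^16 = 65536
Usable = total - 2 (network and broadcast)
Usable hosts: 65534


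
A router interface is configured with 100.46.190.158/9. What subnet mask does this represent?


/9 means 9 network bits, 23 host bits
Binary: 11111111100000000000000000000000
Mask: 255.128.0.0


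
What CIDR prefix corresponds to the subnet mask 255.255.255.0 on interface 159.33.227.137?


Binary: 11111111.11111111.11111111.00000000
Count leading 1s
Prefix: /24


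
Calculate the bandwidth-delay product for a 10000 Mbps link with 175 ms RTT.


BDP = bandwidth * RTT
= 10000 Mbps * 175 ms
= 10000 * 1e6 * 175 / 1000 bits
= 1750000000 bits
= 218750000 bytes
= 213623.0469 KB
BDP = 1750000000 bits (218750000 bytes)


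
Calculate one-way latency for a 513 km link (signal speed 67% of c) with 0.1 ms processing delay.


Speed = 0.67 * 3e5 km/s = 201000 km/s
Propagation delay = 513 / 201000 = 0.0026 s = 2.5522 ms
Processing delay = 0.1 ms
Total one-way latency = 2.6522 ms


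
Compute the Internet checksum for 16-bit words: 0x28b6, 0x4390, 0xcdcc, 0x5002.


Sum all words (with carry folding):
+ 0x28b6 = 0x28b6
+ 0x4390 = 0x6c46
+ 0xcdcc = 0x3a13
+ 0x5002 = 0x8a15
One's complement: ~0x8a15
Checksum = 0x75ea


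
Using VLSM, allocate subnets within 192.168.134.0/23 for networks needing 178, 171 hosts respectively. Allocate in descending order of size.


178 hosts -> /24 (254 usable): 192.168.134.0/24
171 hosts -> /24 (254 usable): 192.168.135.0/24
Allocation: 192.168.134.0/24 (178 hosts, 254 usable); 192.168.135.0/24 (171 hosts, 254 usable)


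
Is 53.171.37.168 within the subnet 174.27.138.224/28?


Subnet network: 174.27.138.224
Test IP AND mask: 53.171.37.160
No, 53.171.37.168 is not in 174.27.138.224/28


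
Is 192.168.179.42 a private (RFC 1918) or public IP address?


RFC 1918 private ranges:
  10.0.0.0/8 (10.0.0.0 - 10.255.255.255)
  172.16.0.0/12 (172.16.0.0 - 172.31.255.255)
  192.168.0.0/16 (192.168.0.0 - 192.168.255.255)
Private (in 192.168.0.0/16)


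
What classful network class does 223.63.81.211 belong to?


First octet: 223
Binary: 11011111
110xxxxx -> Class C (192-223)
Class C, default mask 255.255.255.0 (/24)


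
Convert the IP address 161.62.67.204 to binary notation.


161 = 10100001
62 = 00111110
67 = 01000011
204 = 11001100
Binary: 10100001.00111110.01000011.11001100


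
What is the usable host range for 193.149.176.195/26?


Network: 193.149.176.192
Broadcast: 193.149.176.255
First usable = network + 1
Last usable = broadcast - 1
Range: 193.149.176.193 to 193.149.176.254


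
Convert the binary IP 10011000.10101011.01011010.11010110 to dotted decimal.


10011000 = 152
10101011 = 171
01011010 = 90
11010110 = 214
IP: 152.171.90.214


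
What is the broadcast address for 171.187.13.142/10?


Network: 171.128.0.0/10
Host bits = 22
Set all host bits to 1:
Broadcast: 171.191.255.255


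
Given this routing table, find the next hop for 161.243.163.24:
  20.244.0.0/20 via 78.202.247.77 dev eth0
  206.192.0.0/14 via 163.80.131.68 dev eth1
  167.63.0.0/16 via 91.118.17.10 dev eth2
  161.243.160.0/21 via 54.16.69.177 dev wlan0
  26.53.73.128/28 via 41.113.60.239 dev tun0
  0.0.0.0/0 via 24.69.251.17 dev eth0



Longest prefix match for 161.243.163.24:
  /20 20.244.0.0: no
  /14 206.192.0.0: no
  /16 167.63.0.0: no
  /21 161.243.160.0: MATCH
  /28 26.53.73.128: no
  /0 0.0.0.0: MATCH
Selected: next-hop 54.16.69.177 via wlan0 (matched /21)


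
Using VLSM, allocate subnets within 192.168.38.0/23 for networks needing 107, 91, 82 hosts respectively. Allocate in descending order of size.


107 hosts -> /25 (126 usable): 192.168.38.0/25
91 hosts -> /25 (126 usable): 192.168.38.128/25
82 hosts -> /25 (126 usable): 192.168.39.0/25
Allocation: 192.168.38.0/25 (107 hosts, 126 usable); 192.168.38.128/25 (91 hosts, 126 usable); 192.168.39.0/25 (82 hosts, 126 usable)


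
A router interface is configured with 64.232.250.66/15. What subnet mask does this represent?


/15 means 15 network bits, 17 host bits
Binary: 11111111111111100000000000000000
Mask: 255.254.0.0


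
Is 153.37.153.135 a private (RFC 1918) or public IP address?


RFC 1918 private ranges:
  10.0.0.0/8 (10.0.0.0 - 10.255.255.255)
  172.16.0.0/12 (172.16.0.0 - 172.31.255.255)
  192.168.0.0/16 (192.168.0.0 - 192.168.255.255)
Public (not in any RFC 1918 range)


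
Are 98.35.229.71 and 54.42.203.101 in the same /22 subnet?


Mask: 255.255.252.0
98.35.229.71 AND mask = 98.35.228.0
54.42.203.101 AND mask = 54.42.200.0
No, different subnets (98.35.228.0 vs 54.42.200.0)


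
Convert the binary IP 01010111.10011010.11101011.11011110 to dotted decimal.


01010111 = 87
10011010 = 154
11101011 = 235
11011110 = 222
IP: 87.154.235.222


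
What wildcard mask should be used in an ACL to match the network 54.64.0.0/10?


Subnet mask: 255.192.0.0
Wildcard = 255.255.255.255 - subnet mask
255 - 255 = 0
255 - 192 = 63
255 - 0 = 255
255 - 0 = 255
Wildcard: 0.63.255.255


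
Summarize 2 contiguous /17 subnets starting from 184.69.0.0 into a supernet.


Original prefix: /17
Number of subnets: 2 = 2^1
New prefix = 17 - 1 = 16
Supernet: 184.69.0.0/16


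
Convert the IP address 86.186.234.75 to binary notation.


86 = 01010110
186 = 10111010
234 = 11101010
75 = 01001011
Binary: 01010110.10111010.11101010.01001011


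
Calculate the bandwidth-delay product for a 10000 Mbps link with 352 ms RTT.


BDP = bandwidth * RTT
= 10000 Mbps * 352 ms
= 10000 * 1e6 * 352 / 1000 bits
= 3520000000 bits
= 440000000 bytes
= 429687.5 KB
BDP = 3520000000 bits (440000000 bytes)


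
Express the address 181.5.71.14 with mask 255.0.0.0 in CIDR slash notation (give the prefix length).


Binary: 11111111.00000000.00000000.00000000
Count leading 1s
Prefix: /8


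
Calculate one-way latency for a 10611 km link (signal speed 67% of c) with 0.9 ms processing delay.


Speed = 0.67 * 3e5 km/s = 201000 km/s
Propagation delay = 10611 / 201000 = 0.0528 s = 52.791 ms
Processing delay = 0.9 ms
Total one-way latency = 53.691 ms


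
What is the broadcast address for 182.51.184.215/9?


Network: 182.0.0.0/9
Host bits = 23
Set all host bits to 1:
Broadcast: 182.127.255.255


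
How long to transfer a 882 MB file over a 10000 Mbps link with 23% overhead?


Effective throughput = 10000 * (1 - 23/100) = 7700 Mbps
File size in Mb = 882 * 8 = 7056 Mb
Time = 7056 / 7700
Time = 0.9164 seconds


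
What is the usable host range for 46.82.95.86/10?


Network: 46.64.0.0
Broadcast: 46.127.255.255
First usable = network + 1
Last usable = broadcast - 1
Range: 46.64.0.1 to 46.127.255.254


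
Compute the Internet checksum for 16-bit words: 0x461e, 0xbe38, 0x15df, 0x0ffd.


Sum all words (with carry folding):
+ 0x461e = 0x461e
+ 0xbe38 = 0x0457
+ 0x15df = 0x1a36
+ 0x0ffd = 0x2a33
One's complement: ~0x2a33
Checksum = 0xd5cc


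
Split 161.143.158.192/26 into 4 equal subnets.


New prefix = 26 + 2 = 28
Each subnet has 16 addresses
  161.143.158.192/28
  161.143.158.208/28
  161.143.158.224/28
  161.143.158.240/28
Subnets: 161.143.158.192/28, 161.143.158.208/28, 161.143.158.224/28, 161.143.158.240/28


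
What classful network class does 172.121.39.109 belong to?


First octet: 172
Binary: 10101100
10xxxxxx -> Class B (128-191)
Class B, default mask 255.255.0.0 (/16)


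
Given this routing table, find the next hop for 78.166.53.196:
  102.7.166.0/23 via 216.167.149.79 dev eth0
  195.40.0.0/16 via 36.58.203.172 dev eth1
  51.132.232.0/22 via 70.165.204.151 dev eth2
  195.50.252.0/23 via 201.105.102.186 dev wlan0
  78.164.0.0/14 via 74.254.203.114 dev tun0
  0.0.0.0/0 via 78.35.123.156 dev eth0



Longest prefix match for 78.166.53.196:
  /23 102.7.166.0: no
  /16 195.40.0.0: no
  /22 51.132.232.0: no
  /23 195.50.252.0: no
  /14 78.164.0.0: MATCH
  /0 0.0.0.0: MATCH
Selected: next-hop 74.254.203.114 via tun0 (matched /14)


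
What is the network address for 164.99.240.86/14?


IP:   10100100.01100011.11110000.01010110
Mask: 11111111.11111100.00000000.00000000
AND operation:
Net:  10100100.01100000.00000000.00000000
Network: 164.96.0.0/14


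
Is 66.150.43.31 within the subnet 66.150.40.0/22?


Subnet network: 66.150.40.0
Test IP AND mask: 66.150.40.0
Yes, 66.150.43.31 is in 66.150.40.0/22


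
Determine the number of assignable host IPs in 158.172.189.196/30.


Host bits = 32 - 30 = 2
Total addresses = 2^2 = 4
Usable = total - 2 (network and broadcast)
Usable hosts: 2


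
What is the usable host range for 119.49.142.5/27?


Network: 119.49.142.0
Broadcast: 119.49.142.31
First usable = network + 1
Last usable = broadcast - 1
Range: 119.49.142.1 to 119.49.142.30


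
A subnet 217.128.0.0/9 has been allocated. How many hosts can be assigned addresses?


Host bits = 32 - 9 = 23
Total addresses = 2^23 = 8388608
Usable = total - 2 (network and broadcast)
Usable hosts: 8388606


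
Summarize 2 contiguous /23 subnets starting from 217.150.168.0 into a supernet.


Original prefix: /23
Number of subnets: 2 = 2^1
New prefix = 23 - 1 = 22
Supernet: 217.150.168.0/22


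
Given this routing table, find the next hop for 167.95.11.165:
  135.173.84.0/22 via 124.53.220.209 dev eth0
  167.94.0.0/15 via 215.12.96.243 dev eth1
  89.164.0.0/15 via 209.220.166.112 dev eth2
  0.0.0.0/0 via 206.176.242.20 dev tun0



Longest prefix match for 167.95.11.165:
  /22 135.173.84.0: no
  /15 167.94.0.0: MATCH
  /15 89.164.0.0: no
  /0 0.0.0.0: MATCH
Selected: next-hop 215.12.96.243 via eth1 (matched /15)


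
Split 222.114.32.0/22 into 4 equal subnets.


New prefix = 22 + 2 = 24
Each subnet has 256 addresses
  222.114.32.0/24
  222.114.33.0/24
  222.114.34.0/24
  222.114.35.0/24
Subnets: 222.114.32.0/24, 222.114.33.0/24, 222.114.34.0/24, 222.114.35.0/24


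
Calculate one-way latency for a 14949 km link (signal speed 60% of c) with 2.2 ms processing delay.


Speed = 0.6 * 3e5 km/s = 180000 km/s
Propagation delay = 14949 / 180000 = 0.083 s = 83.05 ms
Processing delay = 2.2 ms
Total one-way latency = 85.25 ms


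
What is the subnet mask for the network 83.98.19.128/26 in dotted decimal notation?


/26 means 26 network bits, 6 host bits
Binary: 11111111111111111111111111000000
Mask: 255.255.255.192


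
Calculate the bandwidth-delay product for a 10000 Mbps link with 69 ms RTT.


BDP = bandwidth * RTT
= 10000 Mbps * 69 ms
= 10000 * 1e6 * 69 / 1000 bits
= 690000000 bits
= 86250000 bytes
= 84228.5156 KB
BDP = 690000000 bits (86250000 bytes)


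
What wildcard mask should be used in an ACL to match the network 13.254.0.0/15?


Subnet mask: 255.254.0.0
Wildcard = 255.255.255.255 - subnet mask
255 - 255 = 0
255 - 254 = 1
255 - 0 = 255
255 - 0 = 255
Wildcard: 0.1.255.255


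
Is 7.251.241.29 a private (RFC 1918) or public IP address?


RFC 1918 private ranges:
  10.0.0.0/8 (10.0.0.0 - 10.255.255.255)
  172.16.0.0/12 (172.16.0.0 - 172.31.255.255)
  192.168.0.0/16 (192.168.0.0 - 192.168.255.255)
Public (not in any RFC 1918 range)


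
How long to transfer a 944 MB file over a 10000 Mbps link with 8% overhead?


Effective throughput = 10000 * (1 - 8/100) = 9200 Mbps
File size in Mb = 944 * 8 = 7552 Mb
Time = 7552 / 9200
Time = 0.8209 seconds


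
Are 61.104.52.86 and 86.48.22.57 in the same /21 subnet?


Mask: 255.255.248.0
61.104.52.86 AND mask = 61.104.48.0
86.48.22.57 AND mask = 86.48.16.0
No, different subnets (61.104.48.0 vs 86.48.16.0)


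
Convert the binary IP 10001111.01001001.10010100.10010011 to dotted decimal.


10001111 = 143
01001001 = 73
10010100 = 148
10010011 = 147
IP: 143.73.148.147


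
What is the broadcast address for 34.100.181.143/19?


Network: 34.100.160.0/19
Host bits = 13
Set all host bits to 1:
Broadcast: 34.100.191.255


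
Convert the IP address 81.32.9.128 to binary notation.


81 = 01010001
32 = 00100000
9 = 00001001
128 = 10000000
Binary: 01010001.00100000.00001001.10000000


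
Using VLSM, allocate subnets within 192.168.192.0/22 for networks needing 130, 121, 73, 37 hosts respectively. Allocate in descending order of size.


130 hosts -> /24 (254 usable): 192.168.192.0/24
121 hosts -> /25 (126 usable): 192.168.193.0/25
73 hosts -> /25 (126 usable): 192.168.193.128/25
37 hosts -> /26 (62 usable): 192.168.194.0/26
Allocation: 192.168.192.0/24 (130 hosts, 254 usable); 192.168.193.0/25 (121 hosts, 126 usable); 192.168.193.128/25 (73 hosts, 126 usable); 192.168.194.0/26 (37 hosts, 62 usable)


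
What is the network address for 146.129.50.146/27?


IP:   10010010.10000001.00110010.10010010
Mask: 11111111.11111111.11111111.11100000
AND operation:
Net:  10010010.10000001.00110010.10000000
Network: 146.129.50.128/27


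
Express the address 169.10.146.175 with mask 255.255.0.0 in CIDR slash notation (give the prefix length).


Binary: 11111111.11111111.00000000.00000000
Count leading 1s
Prefix: /16


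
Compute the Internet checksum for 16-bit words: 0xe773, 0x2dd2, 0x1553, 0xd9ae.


Sum all words (with carry folding):
+ 0xe773 = 0xe773
+ 0x2dd2 = 0x1546
+ 0x1553 = 0x2a99
+ 0xd9ae = 0x0448
One's complement: ~0x0448
Checksum = 0xfbb7


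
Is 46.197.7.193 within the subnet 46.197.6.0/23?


Subnet network: 46.197.6.0
Test IP AND mask: 46.197.6.0
Yes, 46.197.7.193 is in 46.197.6.0/23


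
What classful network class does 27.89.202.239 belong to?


First octet: 27
Binary: 00011011
0xxxxxxx -> Class A (1-126)
Class A, default mask 255.0.0.0 (/8)


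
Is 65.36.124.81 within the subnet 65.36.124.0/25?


Subnet network: 65.36.124.0
Test IP AND mask: 65.36.124.0
Yes, 65.36.124.81 is in 65.36.124.0/25


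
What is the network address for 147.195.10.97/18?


IP:   10010011.11000011.00001010.01100001
Mask: 11111111.11111111.11000000.00000000
AND operation:
Net:  10010011.11000011.00000000.00000000
Network: 147.195.0.0/18


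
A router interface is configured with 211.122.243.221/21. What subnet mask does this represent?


/21 means 21 network bits, 11 host bits
Binary: 11111111111111111111100000000000
Mask: 255.255.248.0


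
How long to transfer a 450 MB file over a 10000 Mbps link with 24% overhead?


Effective throughput = 10000 * (1 - 24/100) = 7600 Mbps
File size in Mb = 450 * 8 = 3600 Mb
Time = 3600 / 7600
Time = 0.4737 seconds


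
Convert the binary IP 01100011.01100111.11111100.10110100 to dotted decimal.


01100011 = 99
01100111 = 103
11111100 = 252
10110100 = 180
IP: 99.103.252.180


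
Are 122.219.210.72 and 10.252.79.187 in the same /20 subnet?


Mask: 255.255.240.0
122.219.210.72 AND mask = 122.219.208.0
10.252.79.187 AND mask = 10.252.64.0
No, different subnets (122.219.208.0 vs 10.252.64.0)


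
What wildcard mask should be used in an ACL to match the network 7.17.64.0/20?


Subnet mask: 255.255.240.0
Wildcard = 255.255.255.255 - subnet mask
255 - 255 = 0
255 - 255 = 0
255 - 240 = 15
255 - 0 = 255
Wildcard: 0.0.15.255


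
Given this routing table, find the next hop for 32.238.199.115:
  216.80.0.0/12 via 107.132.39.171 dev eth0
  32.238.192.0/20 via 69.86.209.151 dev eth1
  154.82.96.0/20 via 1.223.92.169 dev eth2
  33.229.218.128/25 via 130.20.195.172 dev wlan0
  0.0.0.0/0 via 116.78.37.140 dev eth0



Longest prefix match for 32.238.199.115:
  /12 216.80.0.0: no
  /20 32.238.192.0: MATCH
  /20 154.82.96.0: no
  /25 33.229.218.128: no
  /0 0.0.0.0: MATCH
Selected: next-hop 69.86.209.151 via eth1 (matched /20)


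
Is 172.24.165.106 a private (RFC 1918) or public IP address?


RFC 1918 private ranges:
  10.0.0.0/8 (10.0.0.0 - 10.255.255.255)
  172.16.0.0/12 (172.16.0.0 - 172.31.255.255)
  192.168.0.0/16 (192.168.0.0 - 192.168.255.255)
Private (in 172.16.0.0/12)


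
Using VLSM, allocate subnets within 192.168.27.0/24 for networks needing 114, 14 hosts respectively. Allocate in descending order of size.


114 hosts -> /25 (126 usable): 192.168.27.0/25
14 hosts -> /28 (14 usable): 192.168.27.128/28
Allocation: 192.168.27.0/25 (114 hosts, 126 usable); 192.168.27.128/28 (14 hosts, 14 usable)


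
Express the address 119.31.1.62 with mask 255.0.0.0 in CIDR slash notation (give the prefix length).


Binary: 11111111.00000000.00000000.00000000
Count leading 1s
Prefix: /8


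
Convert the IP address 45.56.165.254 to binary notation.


45 = 00101101
56 = 00111000
165 = 10100101
254 = 11111110
Binary: 00101101.00111000.10100101.11111110


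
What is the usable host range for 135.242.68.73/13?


Network: 135.240.0.0
Broadcast: 135.247.255.255
First usable = network + 1
Last usable = broadcast - 1
Range: 135.240.0.1 to 135.247.255.254


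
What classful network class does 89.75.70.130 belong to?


First octet: 89
Binary: 01011001
0xxxxxxx -> Class A (1-126)
Class A, default mask 255.0.0.0 (/8)


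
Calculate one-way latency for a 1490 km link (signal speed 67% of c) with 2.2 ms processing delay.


Speed = 0.67 * 3e5 km/s = 201000 km/s
Propagation delay = 1490 / 201000 = 0.0074 s = 7.4129 ms
Processing delay = 2.2 ms
Total one-way latency = 9.6129 ms


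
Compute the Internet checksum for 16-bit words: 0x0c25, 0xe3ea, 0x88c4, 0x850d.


Sum all words (with carry folding):
+ 0x0c25 = 0x0c25
+ 0xe3ea = 0xf00f
+ 0x88c4 = 0x78d4
+ 0x850d = 0xfde1
One's complement: ~0xfde1
Checksum = 0x021e


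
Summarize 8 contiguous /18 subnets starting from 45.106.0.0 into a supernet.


Original prefix: /18
Number of subnets: 8 = 2^3
New prefix = 18 - 3 = 15
Supernet: 45.106.0.0/15


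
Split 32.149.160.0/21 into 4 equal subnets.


New prefix = 21 + 2 = 23
Each subnet has 512 addresses
  32.149.160.0/23
  32.149.162.0/23
  32.149.164.0/23
  32.149.166.0/23
Subnets: 32.149.160.0/23, 32.149.162.0/23, 32.149.164.0/23, 32.149.166.0/23


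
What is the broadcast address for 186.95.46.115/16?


Network: 186.95.0.0/16
Host bits = 16
Set all host bits to 1:
Broadcast: 186.95.255.255


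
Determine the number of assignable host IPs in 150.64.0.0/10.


Host bits = 32 - 10 = 22
Total addresses = 2^22 = 4194304
Usable = total - 2 (network and broadcast)
Usable hosts: 4194302


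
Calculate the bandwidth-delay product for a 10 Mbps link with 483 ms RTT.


BDP = bandwidth * RTT
= 10 Mbps * 483 ms
= 10 * 1e6 * 483 / 1000 bits
= 4830000 bits
= 603750 bytes
= 589.5996 KB
BDP = 4830000 bits (603750 bytes)


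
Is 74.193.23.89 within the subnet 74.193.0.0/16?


Subnet network: 74.193.0.0
Test IP AND mask: 74.193.0.0
Yes, 74.193.23.89 is in 74.193.0.0/16


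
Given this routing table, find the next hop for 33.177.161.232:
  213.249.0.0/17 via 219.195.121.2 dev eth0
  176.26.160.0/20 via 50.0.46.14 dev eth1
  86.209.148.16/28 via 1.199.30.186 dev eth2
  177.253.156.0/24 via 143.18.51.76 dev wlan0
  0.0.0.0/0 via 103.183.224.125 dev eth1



Longest prefix match for 33.177.161.232:
  /17 213.249.0.0: no
  /20 176.26.160.0: no
  /28 86.209.148.16: no
  /24 177.253.156.0: no
  /0 0.0.0.0: MATCH
Selected: next-hop 103.183.224.125 via eth1 (matched /0)


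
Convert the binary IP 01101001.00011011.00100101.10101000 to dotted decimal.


01101001 = 105
00011011 = 27
00100101 = 37
10101000 = 168
IP: 105.27.37.168
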